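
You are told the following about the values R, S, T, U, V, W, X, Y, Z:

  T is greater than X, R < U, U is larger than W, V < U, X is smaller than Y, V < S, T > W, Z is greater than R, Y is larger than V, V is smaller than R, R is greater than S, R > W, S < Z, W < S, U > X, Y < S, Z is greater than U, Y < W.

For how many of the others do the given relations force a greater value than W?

The elements the relations force above W are S, T, R, U, Z — no chain reaches any other.
That is 5.

5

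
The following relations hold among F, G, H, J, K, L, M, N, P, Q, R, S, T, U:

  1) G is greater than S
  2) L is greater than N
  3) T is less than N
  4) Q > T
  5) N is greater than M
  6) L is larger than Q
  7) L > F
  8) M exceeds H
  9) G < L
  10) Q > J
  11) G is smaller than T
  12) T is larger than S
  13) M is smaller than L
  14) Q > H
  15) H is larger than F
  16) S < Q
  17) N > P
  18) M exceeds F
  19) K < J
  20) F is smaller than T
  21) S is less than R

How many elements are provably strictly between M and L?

1

Chaining upward from M reaches: N.
Chaining downward from L reaches: K, J, S, F, H, P, G, T, N, Q.
Strictly between M and L are those in both lists: N — 1 element.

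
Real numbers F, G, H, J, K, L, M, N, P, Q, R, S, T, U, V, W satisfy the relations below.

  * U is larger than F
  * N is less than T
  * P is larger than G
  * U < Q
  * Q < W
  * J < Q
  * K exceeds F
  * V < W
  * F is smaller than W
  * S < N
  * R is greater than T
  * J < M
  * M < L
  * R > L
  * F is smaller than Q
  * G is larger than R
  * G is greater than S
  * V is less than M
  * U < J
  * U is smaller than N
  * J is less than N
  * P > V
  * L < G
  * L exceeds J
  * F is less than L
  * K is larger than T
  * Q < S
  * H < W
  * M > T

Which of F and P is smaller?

Link the given pairs in sequence: F < U; U < J; J < Q; Q < S; S < N; N < T; T < M; M < L; L < R; R < G; G < P.
Together: F < U < J < Q < S < N < T < M < L < R < G < P.
So F < P; F is the smaller of the two.

F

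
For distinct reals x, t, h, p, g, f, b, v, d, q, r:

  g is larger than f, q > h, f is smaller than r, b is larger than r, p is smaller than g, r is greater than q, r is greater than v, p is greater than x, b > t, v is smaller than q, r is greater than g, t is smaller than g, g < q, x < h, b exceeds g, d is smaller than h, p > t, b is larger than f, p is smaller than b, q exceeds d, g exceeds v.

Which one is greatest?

b

Chaining downward from b: directly below it, f, t, p, g, r; then x, v, q; then d, h.
That covers every other element, and nothing is given above b, so b is the greatest.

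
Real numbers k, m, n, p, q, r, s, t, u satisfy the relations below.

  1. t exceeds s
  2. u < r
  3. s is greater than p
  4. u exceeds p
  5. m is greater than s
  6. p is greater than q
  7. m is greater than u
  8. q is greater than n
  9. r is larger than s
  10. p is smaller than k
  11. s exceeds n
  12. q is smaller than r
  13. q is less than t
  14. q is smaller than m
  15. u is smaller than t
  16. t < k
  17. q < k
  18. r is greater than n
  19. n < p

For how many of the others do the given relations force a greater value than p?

6

The elements the relations force above p are s, u, t, r, m, k — no chain reaches any other.
That is 6.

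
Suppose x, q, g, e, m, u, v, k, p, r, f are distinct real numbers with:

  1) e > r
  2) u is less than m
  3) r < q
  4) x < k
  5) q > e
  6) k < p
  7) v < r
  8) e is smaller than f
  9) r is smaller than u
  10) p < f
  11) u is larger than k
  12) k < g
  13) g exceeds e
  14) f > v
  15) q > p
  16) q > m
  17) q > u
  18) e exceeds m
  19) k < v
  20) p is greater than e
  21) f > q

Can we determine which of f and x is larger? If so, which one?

f

x < k and k < v give x < v.
With v < r: x < k < v < r.
Then r < u extends the chain to u.
With u < m: x < k < v < r < u < m.
Then m < e extends the chain to e.
With e < p: x < k < v < r < u < m < e < p.
Then p < f extends the chain to f.
So f is larger.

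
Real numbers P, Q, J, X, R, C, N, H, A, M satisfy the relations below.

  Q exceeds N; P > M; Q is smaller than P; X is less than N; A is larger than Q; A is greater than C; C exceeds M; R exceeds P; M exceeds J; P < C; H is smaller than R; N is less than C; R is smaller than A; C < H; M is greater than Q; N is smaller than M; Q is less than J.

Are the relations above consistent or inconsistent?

Every relation is compatible with X < N < Q < J < M < P < C < H < R < A; the set is consistent.

consistent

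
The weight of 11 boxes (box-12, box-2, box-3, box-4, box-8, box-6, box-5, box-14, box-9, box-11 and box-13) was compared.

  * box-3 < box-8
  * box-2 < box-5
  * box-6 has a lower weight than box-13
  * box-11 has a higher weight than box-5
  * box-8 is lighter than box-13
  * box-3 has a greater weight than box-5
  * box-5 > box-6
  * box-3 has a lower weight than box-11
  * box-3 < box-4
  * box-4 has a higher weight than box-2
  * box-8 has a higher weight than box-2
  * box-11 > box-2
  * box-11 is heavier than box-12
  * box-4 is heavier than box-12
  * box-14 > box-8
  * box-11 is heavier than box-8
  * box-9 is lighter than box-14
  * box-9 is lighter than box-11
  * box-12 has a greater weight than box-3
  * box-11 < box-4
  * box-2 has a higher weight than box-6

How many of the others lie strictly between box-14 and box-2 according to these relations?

3

The relations place box-2 below box-14. An element lies strictly between them when it is forced above box-2 and also forced below box-14.
Above box-2: {box-5, box-3, box-8, box-12, box-13, box-11, box-4}. Below box-14: {box-9, box-6, box-5, box-3, box-8}.
Intersection: {box-5, box-3, box-8} — 3.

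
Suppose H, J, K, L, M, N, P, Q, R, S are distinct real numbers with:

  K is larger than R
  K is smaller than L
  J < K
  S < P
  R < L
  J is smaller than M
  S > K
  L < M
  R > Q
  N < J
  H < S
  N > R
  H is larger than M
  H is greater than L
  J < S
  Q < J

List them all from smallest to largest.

The consecutive links are each given: Q < R; R < N; N < J; J < K; K < L; L < M; M < H; H < S; S < P.

Q < R < N < J < K < L < M < H < S < P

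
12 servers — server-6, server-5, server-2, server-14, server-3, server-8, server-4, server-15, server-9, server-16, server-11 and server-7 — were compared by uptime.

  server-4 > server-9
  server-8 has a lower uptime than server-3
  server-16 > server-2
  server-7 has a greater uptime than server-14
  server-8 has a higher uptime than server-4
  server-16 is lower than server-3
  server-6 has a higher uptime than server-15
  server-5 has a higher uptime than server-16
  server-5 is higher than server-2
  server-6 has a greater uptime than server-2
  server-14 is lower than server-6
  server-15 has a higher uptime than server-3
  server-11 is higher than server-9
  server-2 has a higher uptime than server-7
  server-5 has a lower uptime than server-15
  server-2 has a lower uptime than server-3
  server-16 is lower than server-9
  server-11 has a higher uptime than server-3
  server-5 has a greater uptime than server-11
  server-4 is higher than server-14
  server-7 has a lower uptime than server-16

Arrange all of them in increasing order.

server-14 < server-7 < server-2 < server-16 < server-9 < server-4 < server-8 < server-3 < server-11 < server-5 < server-15 < server-6

Each adjacent pair is fixed by a given relation: server-14 < server-7; server-7 < server-2; server-2 < server-16; server-16 < server-9; server-9 < server-4; server-4 < server-8; server-8 < server-3; server-3 < server-11; server-11 < server-5; server-5 < server-15; server-15 < server-6. Chaining them end to end gives the full order.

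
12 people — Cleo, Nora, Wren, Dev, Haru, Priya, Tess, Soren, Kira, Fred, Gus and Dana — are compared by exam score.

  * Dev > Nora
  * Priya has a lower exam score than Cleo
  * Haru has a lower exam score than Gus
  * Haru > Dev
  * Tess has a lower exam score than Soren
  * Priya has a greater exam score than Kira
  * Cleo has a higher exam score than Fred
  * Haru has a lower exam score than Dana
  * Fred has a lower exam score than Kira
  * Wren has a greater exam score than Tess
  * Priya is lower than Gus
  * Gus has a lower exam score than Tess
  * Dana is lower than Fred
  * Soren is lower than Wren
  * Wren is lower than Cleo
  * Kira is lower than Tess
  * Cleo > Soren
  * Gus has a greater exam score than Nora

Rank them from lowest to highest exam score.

Each adjacent pair is fixed by a given relation: Nora < Dev; Dev < Haru; Haru < Dana; Dana < Fred; Fred < Kira; Kira < Priya; Priya < Gus; Gus < Tess; Tess < Soren; Soren < Wren; Wren < Cleo. Chaining them end to end gives the full order.

Nora < Dev < Haru < Dana < Fred < Kira < Priya < Gus < Tess < Soren < Wren < Cleo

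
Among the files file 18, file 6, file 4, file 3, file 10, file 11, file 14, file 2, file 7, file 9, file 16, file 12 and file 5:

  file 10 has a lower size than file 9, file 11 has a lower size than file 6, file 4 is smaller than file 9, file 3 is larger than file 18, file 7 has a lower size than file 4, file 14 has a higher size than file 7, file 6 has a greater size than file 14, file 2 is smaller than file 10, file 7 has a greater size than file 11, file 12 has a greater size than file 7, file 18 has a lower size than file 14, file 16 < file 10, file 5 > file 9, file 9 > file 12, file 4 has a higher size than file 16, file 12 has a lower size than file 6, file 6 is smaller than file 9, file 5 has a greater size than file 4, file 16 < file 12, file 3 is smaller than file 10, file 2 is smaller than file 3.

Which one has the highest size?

file 5

Chaining downward from file 5: directly below it, file 4, file 9; then file 7, file 16, file 12, file 10, file 6; then file 11, file 2, file 3, file 14; then file 18.
That covers every other element, and nothing is given above file 5, so file 5 is the highest size.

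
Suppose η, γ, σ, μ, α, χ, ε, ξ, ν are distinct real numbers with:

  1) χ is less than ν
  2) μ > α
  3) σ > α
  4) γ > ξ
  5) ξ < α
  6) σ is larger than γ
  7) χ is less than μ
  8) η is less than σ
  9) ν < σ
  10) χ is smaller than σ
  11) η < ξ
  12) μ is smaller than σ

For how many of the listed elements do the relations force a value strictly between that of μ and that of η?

2

The relations place η below μ. An element lies strictly between them when it is forced above η and also forced below μ.
Above η: {ξ, α, γ, σ}. Below μ: {ξ, α, χ}.
Intersection: {ξ, α} — 2.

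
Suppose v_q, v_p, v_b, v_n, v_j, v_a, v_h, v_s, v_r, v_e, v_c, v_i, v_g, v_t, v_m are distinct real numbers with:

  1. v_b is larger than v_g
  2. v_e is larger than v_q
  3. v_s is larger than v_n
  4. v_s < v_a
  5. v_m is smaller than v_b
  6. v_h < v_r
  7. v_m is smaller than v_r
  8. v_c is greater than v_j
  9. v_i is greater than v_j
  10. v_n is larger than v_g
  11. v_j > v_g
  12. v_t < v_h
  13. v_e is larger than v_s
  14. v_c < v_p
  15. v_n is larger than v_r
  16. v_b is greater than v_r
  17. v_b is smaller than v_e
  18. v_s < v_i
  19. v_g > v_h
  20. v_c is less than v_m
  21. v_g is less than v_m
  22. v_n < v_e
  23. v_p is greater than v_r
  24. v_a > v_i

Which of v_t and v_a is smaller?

v_t < v_h and v_h < v_g give v_t < v_g.
With v_g < v_j: v_t < v_h < v_g < v_j.
Then v_j < v_c extends the chain to v_c.
Then v_c < v_m extends the chain to v_m.
Then v_m < v_r extends the chain to v_r.
Then v_r < v_n extends the chain to v_n.
With v_n < v_s: v_t < v_h < v_g < v_j < v_c < v_m < v_r < v_n < v_s.
With v_s < v_i: v_t < v_h < v_g < v_j < v_c < v_m < v_r < v_n < v_s < v_i.
With v_i < v_a: v_t < v_h < v_g < v_j < v_c < v_m < v_r < v_n < v_s < v_i < v_a.
So v_t < v_a; v_t is the smaller of the two.

v_t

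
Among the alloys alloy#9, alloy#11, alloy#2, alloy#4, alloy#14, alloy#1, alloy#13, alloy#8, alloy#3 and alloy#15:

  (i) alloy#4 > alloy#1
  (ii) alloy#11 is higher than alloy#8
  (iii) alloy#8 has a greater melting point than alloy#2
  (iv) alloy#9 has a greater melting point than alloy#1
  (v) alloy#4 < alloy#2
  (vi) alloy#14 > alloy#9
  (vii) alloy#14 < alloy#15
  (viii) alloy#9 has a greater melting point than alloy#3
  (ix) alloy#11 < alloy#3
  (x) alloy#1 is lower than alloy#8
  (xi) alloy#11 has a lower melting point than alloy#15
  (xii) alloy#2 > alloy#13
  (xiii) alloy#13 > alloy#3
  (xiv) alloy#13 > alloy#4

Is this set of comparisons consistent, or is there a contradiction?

inconsistent

We have alloy#3 < alloy#13 stated directly, yet also alloy#13 < alloy#2 < alloy#8 < alloy#11 < alloy#3 by chaining the others — so alloy#13 < alloy#3. Contradiction.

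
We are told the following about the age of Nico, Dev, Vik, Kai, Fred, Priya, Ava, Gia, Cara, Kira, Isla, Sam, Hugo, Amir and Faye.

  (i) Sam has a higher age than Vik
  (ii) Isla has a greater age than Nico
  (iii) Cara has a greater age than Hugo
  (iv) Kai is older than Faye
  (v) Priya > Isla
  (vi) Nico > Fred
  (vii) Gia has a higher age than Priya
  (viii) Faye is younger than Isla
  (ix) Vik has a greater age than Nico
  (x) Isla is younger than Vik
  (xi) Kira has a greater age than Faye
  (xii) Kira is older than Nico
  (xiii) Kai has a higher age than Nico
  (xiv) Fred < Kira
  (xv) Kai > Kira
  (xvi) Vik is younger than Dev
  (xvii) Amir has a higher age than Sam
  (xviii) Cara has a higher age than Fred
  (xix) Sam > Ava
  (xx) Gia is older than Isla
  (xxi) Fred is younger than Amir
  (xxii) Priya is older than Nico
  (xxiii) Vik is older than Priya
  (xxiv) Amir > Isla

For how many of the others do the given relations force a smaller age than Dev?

Directly below Dev: Vik.
One step further: Nico, Isla, Priya (4 so far).
One step further: Fred, Faye (6 so far).
No other element is forced below Dev by the given relations, so the count is 6.

6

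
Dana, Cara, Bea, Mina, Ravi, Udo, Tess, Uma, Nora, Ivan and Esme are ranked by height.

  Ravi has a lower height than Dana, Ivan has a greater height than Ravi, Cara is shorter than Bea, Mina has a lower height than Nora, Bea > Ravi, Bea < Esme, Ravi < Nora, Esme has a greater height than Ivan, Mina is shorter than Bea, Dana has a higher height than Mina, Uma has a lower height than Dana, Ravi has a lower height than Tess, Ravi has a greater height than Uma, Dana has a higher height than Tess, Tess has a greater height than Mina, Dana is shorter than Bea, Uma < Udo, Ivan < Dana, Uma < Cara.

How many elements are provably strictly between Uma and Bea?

5

The relations place Uma below Bea. An element lies strictly between them when it is forced above Uma and also forced below Bea.
Above Uma: {Ravi, Tess, Ivan, Udo, Dana, Cara, Nora, Esme}. Below Bea: {Mina, Ravi, Tess, Ivan, Dana, Cara}.
Intersection: {Ravi, Tess, Ivan, Dana, Cara} — 5.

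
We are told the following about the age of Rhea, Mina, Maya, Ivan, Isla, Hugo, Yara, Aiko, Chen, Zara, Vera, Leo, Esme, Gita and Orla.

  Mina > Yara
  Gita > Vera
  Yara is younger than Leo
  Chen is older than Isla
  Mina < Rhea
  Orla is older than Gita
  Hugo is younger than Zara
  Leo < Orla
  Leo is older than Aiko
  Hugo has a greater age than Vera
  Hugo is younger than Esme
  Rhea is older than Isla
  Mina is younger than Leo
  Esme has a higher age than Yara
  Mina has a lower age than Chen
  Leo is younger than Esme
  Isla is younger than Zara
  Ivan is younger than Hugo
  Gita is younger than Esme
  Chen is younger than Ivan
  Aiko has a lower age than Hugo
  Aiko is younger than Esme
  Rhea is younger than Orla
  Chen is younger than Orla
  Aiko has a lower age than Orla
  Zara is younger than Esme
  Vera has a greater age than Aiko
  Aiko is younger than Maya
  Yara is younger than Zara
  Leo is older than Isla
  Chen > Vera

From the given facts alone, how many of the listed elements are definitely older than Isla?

8

Directly above Isla: Chen, Rhea, Leo, Zara.
One step further: Ivan, Esme, Orla (7 so far).
One step further: Hugo (8 so far).
No other element is forced above Isla by the given relations, so the count is 8.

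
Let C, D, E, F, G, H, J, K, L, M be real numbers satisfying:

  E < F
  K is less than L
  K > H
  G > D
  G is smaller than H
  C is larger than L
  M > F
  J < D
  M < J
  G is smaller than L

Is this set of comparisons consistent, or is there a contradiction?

consistent

The single ordering E < F < M < J < D < G < H < K < L < C satisfies every listed relation, so no contradiction arises.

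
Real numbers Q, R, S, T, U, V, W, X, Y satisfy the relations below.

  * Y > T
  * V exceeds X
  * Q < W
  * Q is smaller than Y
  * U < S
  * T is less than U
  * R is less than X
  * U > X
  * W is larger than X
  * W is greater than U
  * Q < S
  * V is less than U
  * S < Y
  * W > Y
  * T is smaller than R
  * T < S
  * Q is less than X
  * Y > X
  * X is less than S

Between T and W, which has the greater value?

W

The relevant relations are T < R; R < X; X < V; V < U; U < S; S < Y; Y < W.
Together: T < R < X < V < U < S < Y < W.
So T < W; W is the larger of the two.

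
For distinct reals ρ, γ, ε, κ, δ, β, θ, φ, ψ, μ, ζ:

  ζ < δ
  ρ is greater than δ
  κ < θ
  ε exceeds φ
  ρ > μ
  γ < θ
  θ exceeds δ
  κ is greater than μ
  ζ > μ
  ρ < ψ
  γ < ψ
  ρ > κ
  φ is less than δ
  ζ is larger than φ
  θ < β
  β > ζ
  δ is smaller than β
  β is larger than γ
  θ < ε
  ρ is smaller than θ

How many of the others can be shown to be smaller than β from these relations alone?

From β the given relations immediately reach γ, ζ, δ, θ.
From those, μ, κ, φ, ρ — 8 in total.
Nothing else is reachable below β; 8 in all.

8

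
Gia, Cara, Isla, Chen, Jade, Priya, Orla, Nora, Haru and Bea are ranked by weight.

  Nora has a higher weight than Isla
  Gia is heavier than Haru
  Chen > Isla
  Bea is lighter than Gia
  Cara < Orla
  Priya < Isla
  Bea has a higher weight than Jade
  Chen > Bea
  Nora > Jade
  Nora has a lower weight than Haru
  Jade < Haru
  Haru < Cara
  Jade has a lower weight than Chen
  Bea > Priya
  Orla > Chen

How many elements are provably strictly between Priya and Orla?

6

Chaining upward from Priya reaches: Bea, Isla, Chen, Nora, Haru, Cara, Gia.
Chaining downward from Orla reaches: Jade, Bea, Isla, Chen, Nora, Haru, Cara.
Strictly between Priya and Orla are those in both lists: Bea, Isla, Chen, Nora, Haru, Cara — 6 elements.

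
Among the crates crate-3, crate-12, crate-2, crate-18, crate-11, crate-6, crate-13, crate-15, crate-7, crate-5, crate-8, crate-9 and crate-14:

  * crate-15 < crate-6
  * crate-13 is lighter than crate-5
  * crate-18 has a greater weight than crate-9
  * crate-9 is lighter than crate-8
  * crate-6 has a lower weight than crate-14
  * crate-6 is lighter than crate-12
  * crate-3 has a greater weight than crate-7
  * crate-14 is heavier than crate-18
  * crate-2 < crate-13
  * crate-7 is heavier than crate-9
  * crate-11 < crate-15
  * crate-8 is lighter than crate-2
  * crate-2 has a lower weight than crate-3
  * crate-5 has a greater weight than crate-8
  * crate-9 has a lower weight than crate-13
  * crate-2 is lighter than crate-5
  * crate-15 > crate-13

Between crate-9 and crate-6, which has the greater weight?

crate-6

crate-9 < crate-8 and crate-8 < crate-2 give crate-9 < crate-2.
With crate-2 < crate-13: crate-9 < crate-8 < crate-2 < crate-13.
With crate-13 < crate-15: crate-9 < crate-8 < crate-2 < crate-13 < crate-15.
With crate-15 < crate-6: crate-9 < crate-8 < crate-2 < crate-13 < crate-15 < crate-6.
So crate-9 < crate-6; crate-6 is the heavier of the two.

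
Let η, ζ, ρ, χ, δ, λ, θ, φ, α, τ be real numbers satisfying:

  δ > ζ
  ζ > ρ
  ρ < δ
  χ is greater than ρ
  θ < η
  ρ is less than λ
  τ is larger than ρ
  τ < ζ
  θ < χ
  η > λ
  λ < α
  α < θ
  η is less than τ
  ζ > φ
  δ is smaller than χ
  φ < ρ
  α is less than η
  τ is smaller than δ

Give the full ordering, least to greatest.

φ < ρ < λ < α < θ < η < τ < ζ < δ < χ

Each adjacent pair is fixed by a given relation: φ < ρ; ρ < λ; λ < α; α < θ; θ < η; η < τ; τ < ζ; ζ < δ; δ < χ. Chaining them end to end gives the full order.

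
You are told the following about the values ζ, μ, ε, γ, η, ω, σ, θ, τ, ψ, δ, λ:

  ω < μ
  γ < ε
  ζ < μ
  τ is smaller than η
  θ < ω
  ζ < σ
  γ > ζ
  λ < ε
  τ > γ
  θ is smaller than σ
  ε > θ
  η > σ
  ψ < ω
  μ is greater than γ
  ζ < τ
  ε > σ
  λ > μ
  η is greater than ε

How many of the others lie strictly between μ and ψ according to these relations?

Chaining upward from ψ reaches: ω, λ, ε, η.
Chaining downward from μ reaches: θ, ζ, γ, ω.
Strictly between ψ and μ are those in both lists: ω — 1 element.

1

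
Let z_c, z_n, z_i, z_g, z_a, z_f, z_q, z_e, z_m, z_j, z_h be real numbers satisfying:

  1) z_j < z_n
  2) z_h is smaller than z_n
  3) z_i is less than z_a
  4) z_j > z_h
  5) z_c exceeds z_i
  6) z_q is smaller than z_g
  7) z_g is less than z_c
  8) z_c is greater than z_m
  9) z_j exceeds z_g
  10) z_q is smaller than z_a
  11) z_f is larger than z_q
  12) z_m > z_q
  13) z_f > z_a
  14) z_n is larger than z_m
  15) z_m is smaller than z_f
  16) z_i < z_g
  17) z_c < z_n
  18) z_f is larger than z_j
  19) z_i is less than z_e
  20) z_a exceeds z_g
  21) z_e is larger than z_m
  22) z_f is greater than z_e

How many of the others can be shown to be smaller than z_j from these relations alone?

4

From z_j the given relations immediately reach z_h, z_g.
From those, z_q, z_i — 4 in total.
No other element is forced below z_j by the given relations, so the count is 4.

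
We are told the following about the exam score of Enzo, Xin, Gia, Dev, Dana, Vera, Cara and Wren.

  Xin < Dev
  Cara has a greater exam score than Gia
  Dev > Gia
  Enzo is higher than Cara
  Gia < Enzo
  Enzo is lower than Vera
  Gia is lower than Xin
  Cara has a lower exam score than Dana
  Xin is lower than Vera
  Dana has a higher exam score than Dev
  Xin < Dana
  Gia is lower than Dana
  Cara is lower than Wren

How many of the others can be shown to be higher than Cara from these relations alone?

4

From Cara the given relations immediately reach Enzo, Dana, Wren.
From those, Vera — 4 in total.
No other element is forced above Cara by the given relations, so the count is 4.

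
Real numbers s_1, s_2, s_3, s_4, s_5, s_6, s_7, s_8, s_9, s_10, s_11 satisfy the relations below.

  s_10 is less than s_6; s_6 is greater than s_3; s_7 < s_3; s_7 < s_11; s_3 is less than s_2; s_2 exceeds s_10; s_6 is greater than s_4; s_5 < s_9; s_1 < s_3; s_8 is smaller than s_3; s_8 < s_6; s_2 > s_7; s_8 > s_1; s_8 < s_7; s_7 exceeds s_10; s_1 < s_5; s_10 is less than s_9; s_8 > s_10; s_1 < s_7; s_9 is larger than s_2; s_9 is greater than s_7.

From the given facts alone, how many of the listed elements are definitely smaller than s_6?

From s_6 the given relations immediately reach s_10, s_8, s_3, s_4.
From those, s_1, s_7 — 6 in total.
No other element is forced below s_6 by the given relations, so the count is 6.

6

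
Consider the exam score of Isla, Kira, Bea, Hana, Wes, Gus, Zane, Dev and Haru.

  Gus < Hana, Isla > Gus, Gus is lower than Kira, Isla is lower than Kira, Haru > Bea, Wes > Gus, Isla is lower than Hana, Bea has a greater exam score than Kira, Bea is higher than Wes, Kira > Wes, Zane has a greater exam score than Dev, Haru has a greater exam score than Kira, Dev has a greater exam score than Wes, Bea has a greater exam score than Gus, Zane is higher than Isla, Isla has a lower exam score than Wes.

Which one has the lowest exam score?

Isla is not least since Gus < Isla; Wes is not least since Isla < Wes; Hana is not least since Gus < Hana; Kira is not least since Wes < Kira; Dev is not least since Wes < Dev; Bea is not least since Kira < Bea; Haru is not least since Bea < Haru; Zane is not least since Dev < Zane.
Only Gus has nothing below it, so Gus is the lowest exam score.

Gus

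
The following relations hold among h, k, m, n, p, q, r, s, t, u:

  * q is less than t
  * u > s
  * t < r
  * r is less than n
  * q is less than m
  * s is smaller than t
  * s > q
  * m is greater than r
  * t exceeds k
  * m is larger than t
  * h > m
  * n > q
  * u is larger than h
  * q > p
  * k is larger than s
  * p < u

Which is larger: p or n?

p < q and q < s give p < s.
Then s < k extends the chain to k.
With k < t: p < q < s < k < t.
With t < r: p < q < s < k < t < r.
Then r < n extends the chain to n.
So p < n; n is the larger of the two.

n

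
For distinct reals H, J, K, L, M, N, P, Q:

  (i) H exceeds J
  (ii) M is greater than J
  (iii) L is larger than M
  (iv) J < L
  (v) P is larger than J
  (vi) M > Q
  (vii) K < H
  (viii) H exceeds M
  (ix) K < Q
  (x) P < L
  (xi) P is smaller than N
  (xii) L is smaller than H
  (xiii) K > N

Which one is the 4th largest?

Q

The consecutive relations fix a unique order: J < P < N < K < Q < M < L < H.
The 4th largest is Q.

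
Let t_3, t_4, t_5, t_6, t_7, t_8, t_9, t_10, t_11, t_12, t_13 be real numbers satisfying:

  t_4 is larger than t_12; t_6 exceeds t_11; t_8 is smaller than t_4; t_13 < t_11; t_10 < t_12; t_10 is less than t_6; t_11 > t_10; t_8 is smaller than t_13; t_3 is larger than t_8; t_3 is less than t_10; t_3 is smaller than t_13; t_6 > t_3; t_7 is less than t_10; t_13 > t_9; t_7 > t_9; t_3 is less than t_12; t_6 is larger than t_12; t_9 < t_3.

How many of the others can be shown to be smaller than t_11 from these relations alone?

6

From t_11 the given relations immediately reach t_10, t_13.
From those, t_9, t_8, t_3, t_7 — 6 in total.
No other element is forced below t_11 by the given relations, so the count is 6.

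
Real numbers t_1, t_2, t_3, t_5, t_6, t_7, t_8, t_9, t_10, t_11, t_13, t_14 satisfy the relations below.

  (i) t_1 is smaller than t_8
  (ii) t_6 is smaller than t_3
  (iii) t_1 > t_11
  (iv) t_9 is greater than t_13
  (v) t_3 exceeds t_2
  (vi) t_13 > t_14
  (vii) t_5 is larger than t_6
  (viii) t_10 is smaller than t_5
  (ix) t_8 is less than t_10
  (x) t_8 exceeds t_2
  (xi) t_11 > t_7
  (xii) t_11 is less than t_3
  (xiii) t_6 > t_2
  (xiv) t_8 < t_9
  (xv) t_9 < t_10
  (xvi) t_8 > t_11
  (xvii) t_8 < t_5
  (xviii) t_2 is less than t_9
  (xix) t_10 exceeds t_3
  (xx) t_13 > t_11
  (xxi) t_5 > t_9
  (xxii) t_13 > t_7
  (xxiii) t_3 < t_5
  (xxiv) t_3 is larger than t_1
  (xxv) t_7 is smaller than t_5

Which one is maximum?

Chaining downward from t_5: directly below it, t_7, t_6, t_8, t_9, t_3, t_10; then t_2, t_11, t_1, t_13; then t_14.
That covers every other element, and nothing is given above t_5, so t_5 is the maximum.

t_5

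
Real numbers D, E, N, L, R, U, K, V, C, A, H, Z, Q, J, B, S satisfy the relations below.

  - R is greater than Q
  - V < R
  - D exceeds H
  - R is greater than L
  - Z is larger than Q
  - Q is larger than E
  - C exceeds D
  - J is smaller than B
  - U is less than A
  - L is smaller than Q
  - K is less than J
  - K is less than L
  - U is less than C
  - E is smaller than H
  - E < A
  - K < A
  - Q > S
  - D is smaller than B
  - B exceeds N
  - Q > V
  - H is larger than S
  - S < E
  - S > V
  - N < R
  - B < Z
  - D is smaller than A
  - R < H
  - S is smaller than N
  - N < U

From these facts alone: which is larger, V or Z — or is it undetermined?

Chaining the given relations: V < S < E < Q < R < H < D < B < Z.
So Z is larger.

Z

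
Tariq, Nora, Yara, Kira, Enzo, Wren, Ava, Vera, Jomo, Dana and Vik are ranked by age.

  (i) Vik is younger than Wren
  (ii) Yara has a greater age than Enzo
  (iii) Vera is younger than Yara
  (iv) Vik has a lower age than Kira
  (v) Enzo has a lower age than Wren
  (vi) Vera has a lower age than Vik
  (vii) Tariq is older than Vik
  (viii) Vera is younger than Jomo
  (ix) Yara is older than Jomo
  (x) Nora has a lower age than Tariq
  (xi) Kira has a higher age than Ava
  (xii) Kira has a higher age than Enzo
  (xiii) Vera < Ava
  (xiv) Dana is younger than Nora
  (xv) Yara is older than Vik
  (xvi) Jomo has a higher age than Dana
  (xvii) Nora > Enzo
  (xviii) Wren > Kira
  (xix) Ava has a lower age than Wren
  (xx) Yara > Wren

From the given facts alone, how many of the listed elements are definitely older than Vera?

7

From Vera the given relations immediately reach Vik, Jomo, Ava, Yara.
From those, Kira, Tariq, Wren — 7 in total.
No other element is forced above Vera by the given relations, so the count is 7.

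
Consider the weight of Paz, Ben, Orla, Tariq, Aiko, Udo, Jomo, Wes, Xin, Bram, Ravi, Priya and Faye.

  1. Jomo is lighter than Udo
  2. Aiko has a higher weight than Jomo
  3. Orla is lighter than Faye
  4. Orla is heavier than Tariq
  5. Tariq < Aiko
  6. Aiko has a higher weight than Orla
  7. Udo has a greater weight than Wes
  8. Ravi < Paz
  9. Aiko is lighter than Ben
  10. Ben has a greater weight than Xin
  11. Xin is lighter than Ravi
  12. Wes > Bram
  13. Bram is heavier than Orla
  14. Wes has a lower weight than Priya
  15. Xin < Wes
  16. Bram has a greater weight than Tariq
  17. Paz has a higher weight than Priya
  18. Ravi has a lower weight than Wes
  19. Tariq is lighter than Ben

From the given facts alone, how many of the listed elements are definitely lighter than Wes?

5

From Wes the given relations immediately reach Xin, Bram, Ravi.
From those, Tariq, Orla — 5 in total.
Nothing else is reachable below Wes; 5 in all.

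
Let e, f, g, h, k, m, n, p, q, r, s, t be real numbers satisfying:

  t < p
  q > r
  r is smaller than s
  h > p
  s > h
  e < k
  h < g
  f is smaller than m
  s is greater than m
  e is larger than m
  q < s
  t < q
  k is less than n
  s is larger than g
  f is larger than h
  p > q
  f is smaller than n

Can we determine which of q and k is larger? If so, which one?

Link the given pairs in sequence: q < p; p < h; h < f; f < m; m < e; e < k.
Chaining these gives q < p < h < f < m < e < k.
So k is larger.

k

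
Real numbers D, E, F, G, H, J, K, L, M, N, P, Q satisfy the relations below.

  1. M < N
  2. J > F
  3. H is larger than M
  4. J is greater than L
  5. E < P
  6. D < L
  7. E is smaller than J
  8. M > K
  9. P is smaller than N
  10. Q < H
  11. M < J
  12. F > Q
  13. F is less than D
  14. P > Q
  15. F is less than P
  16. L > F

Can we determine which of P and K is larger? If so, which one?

Following every chain through K: above K we get M, H, N, J.
P is not reached, and no chain runs the other way from P to K.
So the given relations leave the order of K and P undetermined.

undetermined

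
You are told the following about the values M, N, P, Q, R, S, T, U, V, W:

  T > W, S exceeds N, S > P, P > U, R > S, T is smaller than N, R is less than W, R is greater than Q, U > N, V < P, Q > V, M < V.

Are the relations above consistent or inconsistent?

inconsistent

Chaining the given relations yields R < W < T < N < U < P < S, so R < S. But one relation states S < R. These cannot both hold.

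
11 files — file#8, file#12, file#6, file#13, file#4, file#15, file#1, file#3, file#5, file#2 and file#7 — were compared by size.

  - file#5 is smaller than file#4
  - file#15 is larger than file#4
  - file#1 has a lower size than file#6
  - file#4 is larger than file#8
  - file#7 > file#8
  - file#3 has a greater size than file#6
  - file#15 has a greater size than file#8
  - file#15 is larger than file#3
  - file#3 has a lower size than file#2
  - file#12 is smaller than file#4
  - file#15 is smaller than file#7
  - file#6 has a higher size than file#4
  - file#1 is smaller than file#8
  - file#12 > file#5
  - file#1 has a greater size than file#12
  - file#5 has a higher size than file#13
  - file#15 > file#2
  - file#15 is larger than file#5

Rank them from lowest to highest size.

file#13 < file#5 < file#12 < file#1 < file#8 < file#4 < file#6 < file#3 < file#2 < file#15 < file#7

The consecutive links are each given: file#13 < file#5; file#5 < file#12; file#12 < file#1; file#1 < file#8; file#8 < file#4; file#4 < file#6; file#6 < file#3; file#3 < file#2; file#2 < file#15; file#15 < file#7.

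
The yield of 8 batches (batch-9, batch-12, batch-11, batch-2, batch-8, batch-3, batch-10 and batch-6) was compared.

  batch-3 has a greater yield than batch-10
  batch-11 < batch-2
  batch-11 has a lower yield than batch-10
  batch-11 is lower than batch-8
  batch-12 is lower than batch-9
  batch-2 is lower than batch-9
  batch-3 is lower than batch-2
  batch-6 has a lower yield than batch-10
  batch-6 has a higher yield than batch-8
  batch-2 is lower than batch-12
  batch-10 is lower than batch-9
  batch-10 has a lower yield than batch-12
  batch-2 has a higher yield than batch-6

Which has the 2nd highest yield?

batch-12

Piecing the relations together gives one ordering: batch-11 < batch-8 < batch-6 < batch-10 < batch-3 < batch-2 < batch-12 < batch-9.
The 2nd largest is batch-12.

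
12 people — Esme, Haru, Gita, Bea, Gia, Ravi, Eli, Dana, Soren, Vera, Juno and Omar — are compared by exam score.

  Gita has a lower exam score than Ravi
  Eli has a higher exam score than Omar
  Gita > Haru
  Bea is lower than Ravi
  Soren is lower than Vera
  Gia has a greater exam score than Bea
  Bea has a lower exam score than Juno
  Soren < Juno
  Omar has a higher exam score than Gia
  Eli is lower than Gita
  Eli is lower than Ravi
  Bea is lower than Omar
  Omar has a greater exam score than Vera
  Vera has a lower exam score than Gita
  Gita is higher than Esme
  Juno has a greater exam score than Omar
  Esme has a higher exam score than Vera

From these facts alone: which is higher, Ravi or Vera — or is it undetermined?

Vera < Omar and Omar < Eli give Vera < Eli.
Then Eli < Gita extends the chain to Gita.
Then Gita < Ravi extends the chain to Ravi.
So Ravi is higher.

Ravi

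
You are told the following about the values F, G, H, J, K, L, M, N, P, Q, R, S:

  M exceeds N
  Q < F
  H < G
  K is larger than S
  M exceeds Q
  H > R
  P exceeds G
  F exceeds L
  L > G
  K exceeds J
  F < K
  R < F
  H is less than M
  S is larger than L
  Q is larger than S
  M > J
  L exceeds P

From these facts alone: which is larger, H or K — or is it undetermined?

K

H < G and G < P give H < P.
With P < L: H < G < P < L.
Then L < S extends the chain to S.
Then S < Q extends the chain to Q.
With Q < F: H < G < P < L < S < Q < F.
With F < K: H < G < P < L < S < Q < F < K.
So K is larger.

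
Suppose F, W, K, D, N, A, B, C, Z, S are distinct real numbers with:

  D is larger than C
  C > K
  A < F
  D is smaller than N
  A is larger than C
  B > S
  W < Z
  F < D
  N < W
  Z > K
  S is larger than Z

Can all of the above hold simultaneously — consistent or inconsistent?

consistent

The single ordering K < C < A < F < D < N < W < Z < S < B satisfies every listed relation, so no contradiction arises.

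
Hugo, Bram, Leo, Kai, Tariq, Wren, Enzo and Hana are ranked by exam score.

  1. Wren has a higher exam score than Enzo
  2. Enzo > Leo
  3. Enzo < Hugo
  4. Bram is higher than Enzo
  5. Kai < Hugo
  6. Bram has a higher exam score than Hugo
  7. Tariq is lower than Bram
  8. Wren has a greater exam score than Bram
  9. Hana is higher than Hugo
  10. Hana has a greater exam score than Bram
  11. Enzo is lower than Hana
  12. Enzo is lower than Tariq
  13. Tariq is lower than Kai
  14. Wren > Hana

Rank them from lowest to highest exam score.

Leo < Enzo < Tariq < Kai < Hugo < Bram < Hana < Wren

Nothing is placed below Leo, so it is least; from there Leo < Enzo; Enzo < Tariq; Tariq < Kai; Kai < Hugo; Hugo < Bram; Bram < Hana; Hana < Wren, each given directly.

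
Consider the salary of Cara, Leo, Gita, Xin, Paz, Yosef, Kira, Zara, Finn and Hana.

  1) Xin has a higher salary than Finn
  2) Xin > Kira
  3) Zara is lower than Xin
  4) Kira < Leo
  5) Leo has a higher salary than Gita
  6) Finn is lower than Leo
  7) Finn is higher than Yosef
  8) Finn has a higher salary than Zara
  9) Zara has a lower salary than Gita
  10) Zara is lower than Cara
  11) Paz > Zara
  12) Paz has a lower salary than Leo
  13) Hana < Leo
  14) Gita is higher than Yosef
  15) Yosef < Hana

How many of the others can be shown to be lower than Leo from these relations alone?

The elements the relations force below Leo are Yosef, Zara, Finn, Kira, Gita, Paz, Hana — no chain reaches any other.
That is 7.

7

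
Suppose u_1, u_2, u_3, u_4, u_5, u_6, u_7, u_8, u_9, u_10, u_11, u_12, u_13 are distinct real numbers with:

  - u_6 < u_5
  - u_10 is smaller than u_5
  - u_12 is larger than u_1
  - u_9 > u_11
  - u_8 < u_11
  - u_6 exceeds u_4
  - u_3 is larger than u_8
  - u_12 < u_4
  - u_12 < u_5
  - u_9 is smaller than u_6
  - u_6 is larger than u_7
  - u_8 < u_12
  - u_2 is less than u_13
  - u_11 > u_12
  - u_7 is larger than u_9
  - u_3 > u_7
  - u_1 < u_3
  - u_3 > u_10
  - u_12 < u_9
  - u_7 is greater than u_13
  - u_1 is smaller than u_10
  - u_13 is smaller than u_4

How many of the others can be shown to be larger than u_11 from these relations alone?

Directly above u_11: u_9.
One step further: u_7, u_6 (3 so far).
One step further: u_3, u_5 (5 so far).
No other element is forced above u_11 by the given relations, so the count is 5.

5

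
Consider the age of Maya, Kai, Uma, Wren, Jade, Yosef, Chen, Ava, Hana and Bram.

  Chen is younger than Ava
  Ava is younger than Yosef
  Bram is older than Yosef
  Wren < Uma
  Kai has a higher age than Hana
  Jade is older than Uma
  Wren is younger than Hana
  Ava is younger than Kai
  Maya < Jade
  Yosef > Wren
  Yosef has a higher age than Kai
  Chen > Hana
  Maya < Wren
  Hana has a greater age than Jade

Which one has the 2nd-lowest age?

Wren

The consecutive relations fix a unique order: Maya < Wren < Uma < Jade < Hana < Chen < Ava < Kai < Yosef < Bram.
Counting 2 from the smallest end gives Wren.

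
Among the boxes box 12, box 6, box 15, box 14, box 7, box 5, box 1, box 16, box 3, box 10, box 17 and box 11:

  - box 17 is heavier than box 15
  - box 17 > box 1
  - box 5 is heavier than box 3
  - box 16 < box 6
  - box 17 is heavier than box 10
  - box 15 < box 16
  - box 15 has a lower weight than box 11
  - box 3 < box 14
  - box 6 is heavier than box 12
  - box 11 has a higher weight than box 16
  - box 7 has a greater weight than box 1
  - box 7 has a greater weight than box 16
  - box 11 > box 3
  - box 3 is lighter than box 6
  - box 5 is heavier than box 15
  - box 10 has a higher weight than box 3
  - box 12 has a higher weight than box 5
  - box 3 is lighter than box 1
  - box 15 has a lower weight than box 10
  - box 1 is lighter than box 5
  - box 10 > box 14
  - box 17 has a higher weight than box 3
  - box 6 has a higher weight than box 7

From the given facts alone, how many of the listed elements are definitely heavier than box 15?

From box 15 the given relations immediately reach box 10, box 5, box 16, box 11, box 17.
From those, box 7, box 12, box 6 — 8 in total.
No other element is forced above box 15 by the given relations, so the count is 8.

8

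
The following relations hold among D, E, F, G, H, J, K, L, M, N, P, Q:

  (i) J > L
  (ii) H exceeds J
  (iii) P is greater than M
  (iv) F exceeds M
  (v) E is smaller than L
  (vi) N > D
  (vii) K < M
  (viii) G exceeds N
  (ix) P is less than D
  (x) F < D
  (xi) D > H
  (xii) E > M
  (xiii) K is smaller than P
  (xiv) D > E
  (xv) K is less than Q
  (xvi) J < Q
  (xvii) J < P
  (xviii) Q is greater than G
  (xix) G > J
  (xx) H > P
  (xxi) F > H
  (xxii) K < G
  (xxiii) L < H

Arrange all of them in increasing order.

Nothing is placed below K, so it is least; from there K < M; M < E; E < L; L < J; J < P; P < H; H < F; F < D; D < N; N < G; G < Q, each given directly.

K < M < E < L < J < P < H < F < D < N < G < Q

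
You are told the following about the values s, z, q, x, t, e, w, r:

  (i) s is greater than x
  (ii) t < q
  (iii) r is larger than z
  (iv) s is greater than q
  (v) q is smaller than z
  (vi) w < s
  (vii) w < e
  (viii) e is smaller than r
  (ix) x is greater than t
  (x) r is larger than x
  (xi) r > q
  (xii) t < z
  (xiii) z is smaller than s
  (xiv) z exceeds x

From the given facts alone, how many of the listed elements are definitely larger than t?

5

The elements the relations force above t are q, x, z, r, s — no chain reaches any other.
That is 5.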